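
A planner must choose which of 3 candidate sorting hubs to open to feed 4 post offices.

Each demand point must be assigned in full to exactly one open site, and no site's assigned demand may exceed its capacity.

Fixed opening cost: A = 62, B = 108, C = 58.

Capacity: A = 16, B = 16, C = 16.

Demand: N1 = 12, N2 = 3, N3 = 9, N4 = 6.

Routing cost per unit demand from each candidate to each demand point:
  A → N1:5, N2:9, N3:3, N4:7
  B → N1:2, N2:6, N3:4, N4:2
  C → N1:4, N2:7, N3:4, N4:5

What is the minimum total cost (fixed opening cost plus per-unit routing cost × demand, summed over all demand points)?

Open {A, C}; cheapest assignment that respects the capacities:
  A (cap 16, load 15): N3, N4 — cost 9×3 + 6×7 = 69
  C (cap 16, load 15): N1, N2 — cost 12×4 + 3×7 = 69
  Shipping 138, fixed 120 → total 258.
  Any other capacity-feasible assignment to {A, C} ships for at least 138.
Compare {B, C}: its best feasible assignment gives total 274.
Compare {A, B}: its best feasible assignment gives total 281.
Every other set of open sites that can feasibly serve all demand totals ≥ 274 even under its best assignment. Minimum: 258.

258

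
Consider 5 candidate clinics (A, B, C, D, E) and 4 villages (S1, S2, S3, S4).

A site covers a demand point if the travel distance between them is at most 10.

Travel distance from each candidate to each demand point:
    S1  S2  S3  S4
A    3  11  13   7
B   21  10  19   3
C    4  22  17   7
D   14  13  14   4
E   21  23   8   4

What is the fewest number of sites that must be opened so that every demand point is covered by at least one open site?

Coverage sets (demand points within 10 of each site):
  A: {S1, S4}
  B: {S2, S4}
  C: {S1, S4}
  D: {S4}
  E: {S3, S4}
No 2 sites suffice: every size-2 union leaves at least one demand point uncovered.
But {A, B, E} covers everything, so the minimum is 3.

3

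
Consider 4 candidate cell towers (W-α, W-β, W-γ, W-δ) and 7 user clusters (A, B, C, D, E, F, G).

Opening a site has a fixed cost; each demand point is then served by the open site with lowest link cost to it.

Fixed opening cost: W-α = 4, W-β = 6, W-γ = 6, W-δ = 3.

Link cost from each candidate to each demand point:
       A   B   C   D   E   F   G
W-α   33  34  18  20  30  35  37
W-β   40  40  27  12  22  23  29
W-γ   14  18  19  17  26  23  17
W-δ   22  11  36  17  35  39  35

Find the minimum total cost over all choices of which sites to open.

133

Open {W-β, W-γ, W-δ}: assign each demand point to its cheapest open site.
  A→W-γ 14, B→W-δ 11, C→W-γ 19, D→W-β 12, E→W-β 22, F→W-β 23, G→W-γ 17
  link cost 118, fixed 15 → total 133.
Compare {W-γ, W-δ}: link cost 127 + fixed 9 = 136.
Compare {W-α, W-β, W-γ, W-δ}: link cost 117 + fixed 19 = 136.
Compare {W-β, W-γ}: link cost 125 + fixed 12 = 137.
All other subsets cost ≥ 136. Minimum total cost: 133.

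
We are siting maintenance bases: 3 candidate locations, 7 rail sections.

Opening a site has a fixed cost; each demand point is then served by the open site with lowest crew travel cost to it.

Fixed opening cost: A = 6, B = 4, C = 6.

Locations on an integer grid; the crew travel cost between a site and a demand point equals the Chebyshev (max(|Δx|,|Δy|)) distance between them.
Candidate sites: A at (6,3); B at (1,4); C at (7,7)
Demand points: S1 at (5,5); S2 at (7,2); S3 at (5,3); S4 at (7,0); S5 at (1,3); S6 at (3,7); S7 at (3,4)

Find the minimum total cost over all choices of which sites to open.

Open {A, B}: assign each demand point to its cheapest open site.
  S1→A 2, S2→A 1, S3→A 1, S4→A 3, S5→B 1, S6→B 3, S7→B 2
  crew travel cost 13, fixed 10 → total 23.
Compare {A}: crew travel cost 19 + fixed 6 = 25.
Compare {A, B, C}: crew travel cost 13 + fixed 16 = 29.
Compare {B}: crew travel cost 26 + fixed 4 = 30.
All other subsets cost ≥ 25. Minimum total cost: 23.

23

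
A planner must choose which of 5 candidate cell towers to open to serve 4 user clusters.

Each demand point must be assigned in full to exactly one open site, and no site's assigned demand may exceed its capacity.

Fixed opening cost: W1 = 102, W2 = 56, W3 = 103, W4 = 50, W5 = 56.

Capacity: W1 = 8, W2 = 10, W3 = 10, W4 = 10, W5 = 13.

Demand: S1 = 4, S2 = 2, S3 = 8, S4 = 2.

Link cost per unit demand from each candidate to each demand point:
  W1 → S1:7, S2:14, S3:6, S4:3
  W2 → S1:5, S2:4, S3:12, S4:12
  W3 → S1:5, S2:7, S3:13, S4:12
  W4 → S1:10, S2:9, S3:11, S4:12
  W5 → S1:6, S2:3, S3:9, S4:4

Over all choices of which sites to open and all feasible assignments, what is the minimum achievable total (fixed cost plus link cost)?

218

Open {W2, W5}; cheapest assignment that respects the capacities:
  W2 (cap 10, load 4): S1 — cost 4×5 = 20
  W5 (cap 13, load 12): S2, S3, S4 — cost 2×3 + 8×9 + 2×4 = 86
  Shipping 106, fixed 112 → total 218.
  Any other capacity-feasible assignment to {W2, W5} ships for at least 106.
Compare {W4, W5}: its best feasible assignment gives total 232.
Compare {W1, W5}: its best feasible assignment gives total 244.
Every other set of open sites that can feasibly serve all demand totals ≥ 232 even under its best assignment. Minimum: 218.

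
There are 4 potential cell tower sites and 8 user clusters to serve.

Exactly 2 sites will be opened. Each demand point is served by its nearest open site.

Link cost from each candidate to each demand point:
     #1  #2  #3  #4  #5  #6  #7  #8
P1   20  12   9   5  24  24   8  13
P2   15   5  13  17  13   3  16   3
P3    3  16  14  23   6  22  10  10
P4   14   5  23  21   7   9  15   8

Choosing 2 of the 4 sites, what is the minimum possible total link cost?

60

Open {P2, P3}.
  #1→P3 3, #2→P2 5, #3→P2 13, #4→P2 17, #5→P3 6, #6→P2 3, #7→P3 10, #8→P2 3  ⇒ total 60.
Compare {P1, P2}: total 61.
Compare {P1, P4}: total 65.
No size-2 selection does better; minimum is 60.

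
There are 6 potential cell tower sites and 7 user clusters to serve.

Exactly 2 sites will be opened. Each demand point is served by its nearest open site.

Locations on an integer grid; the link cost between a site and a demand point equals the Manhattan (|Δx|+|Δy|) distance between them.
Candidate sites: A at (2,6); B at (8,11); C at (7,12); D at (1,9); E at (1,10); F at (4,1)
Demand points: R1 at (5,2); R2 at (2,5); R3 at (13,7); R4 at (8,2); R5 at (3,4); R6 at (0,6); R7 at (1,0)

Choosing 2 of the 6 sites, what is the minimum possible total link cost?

29

Open {A, F}.
  R1→F 2, R2→A 1, R3→A 12, R4→F 5, R5→A 3, R6→A 2, R7→F 4  ⇒ total 29.
Compare {A, B}: total 38.
Compare {D, F}: total 38.
No size-2 selection does better; minimum is 29.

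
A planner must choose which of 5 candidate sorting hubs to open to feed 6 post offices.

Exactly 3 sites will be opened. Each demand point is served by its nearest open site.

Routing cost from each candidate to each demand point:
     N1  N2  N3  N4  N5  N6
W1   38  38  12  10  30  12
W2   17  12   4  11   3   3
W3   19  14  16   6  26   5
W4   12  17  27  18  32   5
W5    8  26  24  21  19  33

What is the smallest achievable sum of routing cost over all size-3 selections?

36

Open {W2, W3, W5}.
  N1→W5 8, N2→W2 12, N3→W2 4, N4→W3 6, N5→W2 3, N6→W2 3  ⇒ total 36.
Compare {W1, W2, W5}: total 40.
Compare {W2, W3, W4}: total 40.
No size-3 selection does better; minimum is 36.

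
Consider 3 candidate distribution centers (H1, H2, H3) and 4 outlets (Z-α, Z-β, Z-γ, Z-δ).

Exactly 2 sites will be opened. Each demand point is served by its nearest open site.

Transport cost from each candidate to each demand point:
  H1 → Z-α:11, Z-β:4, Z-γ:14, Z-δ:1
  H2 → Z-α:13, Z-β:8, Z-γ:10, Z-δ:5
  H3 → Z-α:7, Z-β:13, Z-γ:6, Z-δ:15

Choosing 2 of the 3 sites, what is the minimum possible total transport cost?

Open {H1, H3}.
  Z-α→H3 7, Z-β→H1 4, Z-γ→H3 6, Z-δ→H1 1  ⇒ total 18.
Compare {H1, H2}: total 26.
Compare {H2, H3}: total 26.

18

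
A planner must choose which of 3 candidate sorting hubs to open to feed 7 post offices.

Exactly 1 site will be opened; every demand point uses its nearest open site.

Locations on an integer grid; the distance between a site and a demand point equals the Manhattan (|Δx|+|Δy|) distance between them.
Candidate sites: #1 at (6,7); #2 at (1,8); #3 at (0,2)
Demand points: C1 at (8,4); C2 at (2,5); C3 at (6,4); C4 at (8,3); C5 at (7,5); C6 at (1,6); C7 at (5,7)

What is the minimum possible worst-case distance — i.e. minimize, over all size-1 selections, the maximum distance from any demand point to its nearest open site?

Open {#1}.
  Farthest demand point is C2 at distance 6 (to #1); all others are ≤ 6.
With {#3} the worst case is 10.
With {#2} the worst case is 12.
No size-1 selection achieves below 6.

6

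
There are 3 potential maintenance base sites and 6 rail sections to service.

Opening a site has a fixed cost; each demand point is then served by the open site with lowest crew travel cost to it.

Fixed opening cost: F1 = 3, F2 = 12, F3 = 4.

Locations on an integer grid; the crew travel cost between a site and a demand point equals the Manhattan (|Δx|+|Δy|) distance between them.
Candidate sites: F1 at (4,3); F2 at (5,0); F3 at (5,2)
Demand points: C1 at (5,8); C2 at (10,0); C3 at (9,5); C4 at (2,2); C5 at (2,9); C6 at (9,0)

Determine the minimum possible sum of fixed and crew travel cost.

Open {F3}: assign each demand point to its cheapest open site.
  C1→F3 6, C2→F3 7, C3→F3 7, C4→F3 3, C5→F3 10, C6→F3 6
  crew travel cost 39, fixed 4 → total 43.
Compare {F1}: crew travel cost 41 + fixed 3 = 44.
Compare {F1, F3}: crew travel cost 37 + fixed 7 = 44.
Compare {F1, F2}: crew travel cost 33 + fixed 15 = 48.
All other subsets cost ≥ 44. Minimum total cost: 43.

43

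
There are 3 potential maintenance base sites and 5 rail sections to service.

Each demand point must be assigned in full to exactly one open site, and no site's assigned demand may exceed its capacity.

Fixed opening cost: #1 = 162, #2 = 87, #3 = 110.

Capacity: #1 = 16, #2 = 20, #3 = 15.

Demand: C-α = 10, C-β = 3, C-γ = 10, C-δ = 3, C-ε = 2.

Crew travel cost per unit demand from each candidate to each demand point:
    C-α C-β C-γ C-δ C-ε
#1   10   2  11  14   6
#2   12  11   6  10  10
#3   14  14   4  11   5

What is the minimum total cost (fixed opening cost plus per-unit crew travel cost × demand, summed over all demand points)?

430

Open {#2, #3}; cheapest assignment that respects the capacities:
  #2 (cap 20, load 16): C-α, C-β, C-δ — cost 10×12 + 3×11 + 3×10 = 183
  #3 (cap 15, load 12): C-γ, C-ε — cost 10×4 + 2×5 = 50
  Shipping 233, fixed 197 → total 430.
  Any other capacity-feasible assignment to {#2, #3} ships for at least 233.
Compare {#1, #2}: its best feasible assignment gives total 457.
Compare {#1, #3}: its best feasible assignment gives total 461.
Every other set of open sites that can feasibly serve all demand totals ≥ 457 even under its best assignment. Minimum: 430.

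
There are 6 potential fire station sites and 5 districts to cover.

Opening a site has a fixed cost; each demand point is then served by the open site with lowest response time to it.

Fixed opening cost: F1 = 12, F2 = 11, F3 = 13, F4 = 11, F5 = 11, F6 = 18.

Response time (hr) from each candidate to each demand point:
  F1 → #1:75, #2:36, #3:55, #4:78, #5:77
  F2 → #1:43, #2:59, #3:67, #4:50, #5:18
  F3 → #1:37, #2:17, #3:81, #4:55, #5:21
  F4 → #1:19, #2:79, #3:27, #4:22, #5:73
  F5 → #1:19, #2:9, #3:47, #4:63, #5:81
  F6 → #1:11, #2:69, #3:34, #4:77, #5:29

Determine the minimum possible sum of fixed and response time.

Open {F2, F4, F5}: assign each demand point to its cheapest open site.
  #1→F4 19, #2→F5 9, #3→F4 27, #4→F4 22, #5→F2 18
  response time 95, fixed 33 → total 128.
Compare {F3, F4}: response time 106 + fixed 24 = 130.
Compare {F3, F4, F5}: response time 98 + fixed 35 = 133.
Compare {F2, F3, F4}: response time 103 + fixed 35 = 138.
All other subsets cost ≥ 130. Minimum total cost: 128.

128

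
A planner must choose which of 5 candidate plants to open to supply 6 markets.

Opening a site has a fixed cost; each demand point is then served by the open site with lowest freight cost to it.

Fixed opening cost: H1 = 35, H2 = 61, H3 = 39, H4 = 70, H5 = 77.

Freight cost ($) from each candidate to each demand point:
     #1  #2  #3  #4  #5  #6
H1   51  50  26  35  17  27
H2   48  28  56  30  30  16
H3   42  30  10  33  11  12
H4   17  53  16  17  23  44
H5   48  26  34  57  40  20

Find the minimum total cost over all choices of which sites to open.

177

Open {H3}: assign each demand point to its cheapest open site.
  #1→H3 42, #2→H3 30, #3→H3 10, #4→H3 33, #5→H3 11, #6→H3 12
  freight cost 138, fixed 39 → total 177.
Compare {H3, H4}: freight cost 97 + fixed 109 = 206.
Compare {H1, H3}: freight cost 138 + fixed 74 = 212.
Compare {H2, H3}: freight cost 133 + fixed 100 = 233.
All other subsets cost ≥ 206. Minimum total cost: 177.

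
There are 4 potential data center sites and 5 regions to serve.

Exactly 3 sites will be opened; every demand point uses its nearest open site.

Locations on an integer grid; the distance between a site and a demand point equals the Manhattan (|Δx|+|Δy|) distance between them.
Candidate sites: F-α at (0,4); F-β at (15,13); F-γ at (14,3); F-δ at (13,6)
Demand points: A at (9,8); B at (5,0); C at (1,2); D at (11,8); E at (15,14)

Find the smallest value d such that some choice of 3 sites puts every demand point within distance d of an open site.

9

Open {F-α, F-β, F-δ}.
  Farthest demand point is B at distance 9 (to F-α); all others are ≤ 9.
With {F-α, F-β, F-γ} the worst case is 10.
With {F-α, F-γ, F-δ} the worst case is 10.
No size-3 selection achieves below 9.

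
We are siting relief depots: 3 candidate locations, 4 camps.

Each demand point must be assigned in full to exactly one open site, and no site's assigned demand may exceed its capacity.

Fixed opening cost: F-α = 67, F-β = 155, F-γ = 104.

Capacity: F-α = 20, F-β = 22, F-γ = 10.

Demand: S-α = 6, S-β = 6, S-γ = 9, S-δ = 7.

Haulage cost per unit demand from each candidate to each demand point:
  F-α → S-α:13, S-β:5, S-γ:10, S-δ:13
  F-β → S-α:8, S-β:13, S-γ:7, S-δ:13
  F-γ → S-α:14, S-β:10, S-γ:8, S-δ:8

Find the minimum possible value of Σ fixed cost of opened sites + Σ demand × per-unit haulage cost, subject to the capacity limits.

Open {F-α, F-γ}; cheapest assignment that respects the capacities:
  F-α (cap 20, load 19): S-α, S-β, S-δ — cost 6×13 + 6×5 + 7×13 = 199
  F-γ (cap 10, load 9): S-γ — cost 9×8 = 72
  Shipping 271, fixed 171 → total 442.
  Any other capacity-feasible assignment to {F-α, F-γ} ships for at least 271.
Compare {F-α, F-β}: its best feasible assignment gives total 454.
Compare {F-β, F-γ}: its best feasible assignment gives total 504.
Every other set of open sites that can feasibly serve all demand totals ≥ 454 even under its best assignment. Minimum: 442.

442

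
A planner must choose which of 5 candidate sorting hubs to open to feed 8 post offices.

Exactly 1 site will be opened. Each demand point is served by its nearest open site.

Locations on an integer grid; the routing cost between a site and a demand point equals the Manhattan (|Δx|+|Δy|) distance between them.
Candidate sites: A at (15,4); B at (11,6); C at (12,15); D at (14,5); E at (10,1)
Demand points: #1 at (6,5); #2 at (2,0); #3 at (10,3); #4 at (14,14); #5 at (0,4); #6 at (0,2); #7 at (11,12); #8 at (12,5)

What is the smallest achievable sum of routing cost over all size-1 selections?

Open {B}.
  #1→B 6, #2→B 15, #3→B 4, #4→B 11, #5→B 13, #6→B 15, #7→B 6, #8→B 2  ⇒ total 72.
Compare {E}: total 78.
Compare {D}: total 84.
No size-1 selection does better; minimum is 72.

72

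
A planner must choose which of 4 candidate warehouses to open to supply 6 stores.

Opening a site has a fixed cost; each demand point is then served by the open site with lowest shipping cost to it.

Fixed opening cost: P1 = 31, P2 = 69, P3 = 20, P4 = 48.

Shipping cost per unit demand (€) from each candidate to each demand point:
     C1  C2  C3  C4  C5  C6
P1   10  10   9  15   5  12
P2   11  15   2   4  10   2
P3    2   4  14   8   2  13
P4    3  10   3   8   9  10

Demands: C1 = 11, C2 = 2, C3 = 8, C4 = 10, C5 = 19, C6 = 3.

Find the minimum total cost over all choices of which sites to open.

Open {P2, P3}: assign each demand point to its cheapest open site.
  C1→P3 11×2=22, C2→P3 2×4=8, C3→P2 8×2=16, C4→P2 10×4=40, C5→P3 19×2=38, C6→P2 3×2=6
  shipping cost 130, fixed 89 → total 219.
Compare {P1, P2, P3}: shipping cost 130 + fixed 120 = 250.
Compare {P2, P3, P4}: shipping cost 130 + fixed 137 = 267.
Compare {P3, P4}: shipping cost 202 + fixed 68 = 270.
All other subsets cost ≥ 250. Minimum total cost: 219.

219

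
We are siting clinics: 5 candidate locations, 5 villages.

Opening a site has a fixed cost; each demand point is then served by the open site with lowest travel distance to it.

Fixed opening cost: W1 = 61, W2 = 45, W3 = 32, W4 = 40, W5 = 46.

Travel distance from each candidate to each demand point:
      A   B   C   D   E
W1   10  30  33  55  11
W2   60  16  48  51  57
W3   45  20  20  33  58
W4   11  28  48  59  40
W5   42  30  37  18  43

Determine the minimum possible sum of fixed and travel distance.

187

Open {W1, W3}: assign each demand point to its cheapest open site.
  A→W1 10, B→W3 20, C→W3 20, D→W3 33, E→W1 11
  travel distance 94, fixed 93 → total 187.
Compare {W3, W4}: travel distance 124 + fixed 72 = 196.
Compare {W1}: travel distance 139 + fixed 61 = 200.
Compare {W3}: travel distance 176 + fixed 32 = 208.
All other subsets cost ≥ 196. Minimum total cost: 187.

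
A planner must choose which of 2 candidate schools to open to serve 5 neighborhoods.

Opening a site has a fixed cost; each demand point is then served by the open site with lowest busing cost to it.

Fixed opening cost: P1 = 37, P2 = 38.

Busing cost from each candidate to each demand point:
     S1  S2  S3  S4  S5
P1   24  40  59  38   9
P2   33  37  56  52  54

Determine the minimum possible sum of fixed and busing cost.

Open {P1}: assign each demand point to its cheapest open site.
  S1→P1 24, S2→P1 40, S3→P1 59, S4→P1 38, S5→P1 9
  busing cost 170, fixed 37 → total 207.
Compare {P1, P2}: busing cost 164 + fixed 75 = 239.
Compare {P2}: busing cost 232 + fixed 38 = 270.

207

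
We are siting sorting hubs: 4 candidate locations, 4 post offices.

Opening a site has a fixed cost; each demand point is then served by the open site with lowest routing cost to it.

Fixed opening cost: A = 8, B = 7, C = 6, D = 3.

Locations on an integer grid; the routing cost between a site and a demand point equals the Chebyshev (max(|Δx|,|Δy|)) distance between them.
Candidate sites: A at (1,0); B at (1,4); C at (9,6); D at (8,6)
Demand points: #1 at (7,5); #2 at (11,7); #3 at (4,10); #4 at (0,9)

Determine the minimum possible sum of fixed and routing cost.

Open {D}: assign each demand point to its cheapest open site.
  #1→D 1, #2→D 3, #3→D 4, #4→D 8
  routing cost 16, fixed 3 → total 19.
Compare {B, D}: routing cost 13 + fixed 10 = 23.
Compare {C}: routing cost 18 + fixed 6 = 24.
Compare {C, D}: routing cost 15 + fixed 9 = 24.
All other subsets cost ≥ 23. Minimum total cost: 19.

19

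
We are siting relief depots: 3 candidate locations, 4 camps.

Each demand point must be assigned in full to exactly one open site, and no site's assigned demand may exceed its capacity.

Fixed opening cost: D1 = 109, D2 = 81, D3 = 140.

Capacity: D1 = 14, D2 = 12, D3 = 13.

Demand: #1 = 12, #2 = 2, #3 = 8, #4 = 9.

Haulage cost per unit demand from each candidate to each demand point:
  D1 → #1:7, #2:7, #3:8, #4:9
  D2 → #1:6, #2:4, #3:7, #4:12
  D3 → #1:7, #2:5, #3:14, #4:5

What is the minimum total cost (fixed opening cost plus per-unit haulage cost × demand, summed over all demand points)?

Open {D1, D2, D3}; cheapest assignment that respects the capacities:
  D1 (cap 14, load 8): #3 — cost 8×8 = 64
  D2 (cap 12, load 12): #1 — cost 12×6 = 72
  D3 (cap 13, load 11): #2, #4 — cost 2×5 + 9×5 = 55
  Shipping 191, fixed 330 → total 521.
  Any other capacity-feasible assignment to {D1, D2, D3} ships for at least 191.
Total demand is 31 and no other set of sites has combined capacity ≥ 31, so {D1, D2, D3} is the only feasible choice of open sites. Minimum: 521.

521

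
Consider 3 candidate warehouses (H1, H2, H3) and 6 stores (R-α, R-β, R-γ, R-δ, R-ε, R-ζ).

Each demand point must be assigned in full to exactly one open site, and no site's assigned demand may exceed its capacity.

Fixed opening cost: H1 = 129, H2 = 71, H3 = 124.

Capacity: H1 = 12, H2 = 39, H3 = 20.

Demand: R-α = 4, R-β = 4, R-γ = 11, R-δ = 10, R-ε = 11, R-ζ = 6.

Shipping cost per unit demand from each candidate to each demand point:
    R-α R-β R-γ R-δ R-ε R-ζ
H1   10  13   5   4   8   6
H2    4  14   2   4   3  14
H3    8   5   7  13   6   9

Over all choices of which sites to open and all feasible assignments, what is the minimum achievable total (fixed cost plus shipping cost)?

380

Open {H2, H3}; cheapest assignment that respects the capacities:
  H2 (cap 39, load 36): R-α, R-γ, R-δ, R-ε — cost 4×4 + 11×2 + 10×4 + 11×3 = 111
  H3 (cap 20, load 10): R-β, R-ζ — cost 4×5 + 6×9 = 74
  Shipping 185, fixed 195 → total 380.
  Any other capacity-feasible assignment to {H2, H3} ships for at least 185.
Compare {H1, H2}: its best feasible assignment gives total 399.
Compare {H1, H2, H3}: its best feasible assignment gives total 491.
Every other set of open sites that can feasibly serve all demand totals ≥ 399 even under its best assignment. Minimum: 380.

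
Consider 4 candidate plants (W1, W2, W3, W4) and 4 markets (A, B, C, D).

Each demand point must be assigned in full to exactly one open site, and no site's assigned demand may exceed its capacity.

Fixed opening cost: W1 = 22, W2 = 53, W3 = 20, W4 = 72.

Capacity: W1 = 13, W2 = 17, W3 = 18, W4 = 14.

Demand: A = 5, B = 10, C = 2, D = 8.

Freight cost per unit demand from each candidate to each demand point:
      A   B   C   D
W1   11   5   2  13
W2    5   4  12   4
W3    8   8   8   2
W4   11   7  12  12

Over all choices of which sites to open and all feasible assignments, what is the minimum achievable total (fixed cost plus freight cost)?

152

Open {W1, W3}; cheapest assignment that respects the capacities:
  W1 (cap 13, load 12): B, C — cost 10×5 + 2×2 = 54
  W3 (cap 18, load 13): A, D — cost 5×8 + 8×2 = 56
  Shipping 110, fixed 42 → total 152.
  Any other capacity-feasible assignment to {W1, W3} ships for at least 110.
Compare {W2, W3}: its best feasible assignment gives total 170.
Compare {W1, W2, W3}: its best feasible assignment gives total 180.
Every other set of open sites that can feasibly serve all demand totals ≥ 170 even under its best assignment. Minimum: 152.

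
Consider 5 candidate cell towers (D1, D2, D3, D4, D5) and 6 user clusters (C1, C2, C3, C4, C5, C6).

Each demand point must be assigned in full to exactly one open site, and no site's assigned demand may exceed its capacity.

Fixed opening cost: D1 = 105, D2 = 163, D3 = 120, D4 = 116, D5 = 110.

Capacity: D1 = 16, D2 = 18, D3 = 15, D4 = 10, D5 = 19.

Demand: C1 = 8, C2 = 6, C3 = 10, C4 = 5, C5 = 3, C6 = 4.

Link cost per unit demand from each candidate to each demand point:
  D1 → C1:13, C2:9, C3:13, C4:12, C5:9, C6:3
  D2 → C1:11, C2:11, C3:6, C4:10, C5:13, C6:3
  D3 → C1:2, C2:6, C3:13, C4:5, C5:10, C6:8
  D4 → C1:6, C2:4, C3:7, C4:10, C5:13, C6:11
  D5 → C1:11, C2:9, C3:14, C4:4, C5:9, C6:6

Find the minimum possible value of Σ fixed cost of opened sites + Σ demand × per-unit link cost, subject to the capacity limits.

Open {D3, D4, D5}; cheapest assignment that respects the capacities:
  D3 (cap 15, load 14): C1, C2 — cost 8×2 + 6×6 = 52
  D4 (cap 10, load 10): C3 — cost 10×7 = 70
  D5 (cap 19, load 12): C4, C5, C6 — cost 5×4 + 3×9 + 4×6 = 71
  Shipping 193, fixed 346 → total 539.
  Any other capacity-feasible assignment to {D3, D4, D5} ships for at least 193.
Compare {D1, D3, D4}: its best feasible assignment gives total 545.
Compare {D2, D5}: its best feasible assignment gives total 546.
Every other set of open sites that can feasibly serve all demand totals ≥ 545 even under its best assignment. Minimum: 539.

539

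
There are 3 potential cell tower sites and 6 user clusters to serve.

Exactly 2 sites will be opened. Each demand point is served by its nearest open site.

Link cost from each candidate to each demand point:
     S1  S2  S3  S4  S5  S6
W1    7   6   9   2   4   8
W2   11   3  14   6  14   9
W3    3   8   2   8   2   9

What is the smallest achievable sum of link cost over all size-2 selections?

23

Open {W1, W3}.
  S1→W3 3, S2→W1 6, S3→W3 2, S4→W1 2, S5→W3 2, S6→W1 8  ⇒ total 23.
Compare {W2, W3}: total 25.
Compare {W1, W2}: total 33.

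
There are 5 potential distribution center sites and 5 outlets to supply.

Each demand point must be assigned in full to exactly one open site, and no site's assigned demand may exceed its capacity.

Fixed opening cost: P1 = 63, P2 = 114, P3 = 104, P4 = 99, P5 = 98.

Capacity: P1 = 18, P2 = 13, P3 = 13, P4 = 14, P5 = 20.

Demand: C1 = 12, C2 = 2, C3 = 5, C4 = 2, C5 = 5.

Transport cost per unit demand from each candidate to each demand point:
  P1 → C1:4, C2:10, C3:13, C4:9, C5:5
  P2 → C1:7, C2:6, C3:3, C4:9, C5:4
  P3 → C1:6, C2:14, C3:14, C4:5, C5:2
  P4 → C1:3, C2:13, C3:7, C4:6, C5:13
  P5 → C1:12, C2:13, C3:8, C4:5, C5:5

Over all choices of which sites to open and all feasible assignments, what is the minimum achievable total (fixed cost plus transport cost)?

Open {P1, P2}; cheapest assignment that respects the capacities:
  P1 (cap 18, load 14): C1, C4 — cost 12×4 + 2×9 = 66
  P2 (cap 13, load 12): C2, C3, C5 — cost 2×6 + 5×3 + 5×4 = 47
  Shipping 113, fixed 177 → total 290.
  Any other capacity-feasible assignment to {P1, P2} ships for at least 113.
Compare {P1, P5}: its best feasible assignment gives total 304.
Compare {P1, P4}: its best feasible assignment gives total 308.
Every other set of open sites that can feasibly serve all demand totals ≥ 304 even under its best assignment. Minimum: 290.

290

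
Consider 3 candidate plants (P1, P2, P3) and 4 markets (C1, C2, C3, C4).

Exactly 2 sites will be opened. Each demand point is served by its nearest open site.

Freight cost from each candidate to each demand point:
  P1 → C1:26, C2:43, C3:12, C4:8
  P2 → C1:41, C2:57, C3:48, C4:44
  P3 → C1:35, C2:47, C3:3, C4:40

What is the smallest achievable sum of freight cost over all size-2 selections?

Open {P1, P3}.
  C1→P1 26, C2→P1 43, C3→P3 3, C4→P1 8  ⇒ total 80.
Compare {P1, P2}: total 89.
Compare {P2, P3}: total 125.

80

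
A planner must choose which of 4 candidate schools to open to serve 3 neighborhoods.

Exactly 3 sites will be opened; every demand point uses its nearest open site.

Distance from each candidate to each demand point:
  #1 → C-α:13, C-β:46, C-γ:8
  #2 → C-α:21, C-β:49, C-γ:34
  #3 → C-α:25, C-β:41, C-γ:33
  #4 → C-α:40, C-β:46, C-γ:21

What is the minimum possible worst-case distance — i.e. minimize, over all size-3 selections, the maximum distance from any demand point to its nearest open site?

41

Open {#1, #2, #3}.
  Farthest demand point is C-β at distance 41 (to #3); all others are ≤ 41.
With {#1, #3, #4} the worst case is 41.
With {#2, #3, #4} the worst case is 41.
No size-3 selection achieves below 41.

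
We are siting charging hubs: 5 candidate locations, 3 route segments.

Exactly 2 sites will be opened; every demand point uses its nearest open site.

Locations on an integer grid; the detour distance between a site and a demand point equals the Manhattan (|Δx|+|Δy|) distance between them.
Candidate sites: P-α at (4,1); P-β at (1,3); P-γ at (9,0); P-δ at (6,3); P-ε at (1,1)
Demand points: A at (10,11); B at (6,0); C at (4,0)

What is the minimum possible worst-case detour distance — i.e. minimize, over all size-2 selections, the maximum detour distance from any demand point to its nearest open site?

12

Open {P-α, P-γ}.
  Farthest demand point is A at detour distance 12 (to P-γ); all others are ≤ 12.
With {P-α, P-δ} the worst case is 12.
With {P-β, P-γ} the worst case is 12.
No size-2 selection achieves below 12.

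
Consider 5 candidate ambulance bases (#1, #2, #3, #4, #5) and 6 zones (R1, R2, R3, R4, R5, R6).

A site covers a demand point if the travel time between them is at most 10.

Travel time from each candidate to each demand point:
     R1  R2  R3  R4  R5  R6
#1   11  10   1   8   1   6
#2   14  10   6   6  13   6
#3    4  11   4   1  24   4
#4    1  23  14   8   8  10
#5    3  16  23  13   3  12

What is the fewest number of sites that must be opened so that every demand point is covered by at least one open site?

Coverage sets (demand points within 10 of each site):
  #1: {R2, R3, R4, R5, R6}
  #2: {R2, R3, R4, R6}
  #3: {R1, R3, R4, R6}
  #4: {R1, R4, R5, R6}
  #5: {R1, R5}
No single site covers all 6 demand points.
But {#1, #3} covers everything, so the minimum is 2.

2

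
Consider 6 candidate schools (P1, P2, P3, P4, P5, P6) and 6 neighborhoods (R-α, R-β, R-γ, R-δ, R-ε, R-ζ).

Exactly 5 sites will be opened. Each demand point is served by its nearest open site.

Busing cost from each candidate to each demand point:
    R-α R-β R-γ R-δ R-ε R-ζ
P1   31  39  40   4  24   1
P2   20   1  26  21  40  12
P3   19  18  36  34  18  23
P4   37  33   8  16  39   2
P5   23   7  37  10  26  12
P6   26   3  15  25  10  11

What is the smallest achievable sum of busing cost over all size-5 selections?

Open {P1, P2, P3, P4, P6}.
  R-α→P3 19, R-β→P2 1, R-γ→P4 8, R-δ→P1 4, R-ε→P6 10, R-ζ→P1 1  ⇒ total 43.
Compare {P1, P2, P4, P5, P6}: total 44.
Compare {P1, P3, P4, P5, P6}: total 45.
No size-5 selection does better; minimum is 43.

43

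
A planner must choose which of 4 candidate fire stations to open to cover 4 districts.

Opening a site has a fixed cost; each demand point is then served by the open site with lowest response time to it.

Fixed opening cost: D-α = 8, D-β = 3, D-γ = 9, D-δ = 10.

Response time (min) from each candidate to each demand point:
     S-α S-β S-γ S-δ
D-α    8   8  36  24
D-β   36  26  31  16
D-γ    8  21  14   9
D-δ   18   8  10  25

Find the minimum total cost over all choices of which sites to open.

54

Open {D-γ, D-δ}: assign each demand point to its cheapest open site.
  S-α→D-γ 8, S-β→D-δ 8, S-γ→D-δ 10, S-δ→D-γ 9
  response time 35, fixed 19 → total 54.
Compare {D-α, D-γ}: response time 39 + fixed 17 = 56.
Compare {D-β, D-γ, D-δ}: response time 35 + fixed 22 = 57.
Compare {D-α, D-β, D-γ}: response time 39 + fixed 20 = 59.
All other subsets cost ≥ 56. Minimum total cost: 54.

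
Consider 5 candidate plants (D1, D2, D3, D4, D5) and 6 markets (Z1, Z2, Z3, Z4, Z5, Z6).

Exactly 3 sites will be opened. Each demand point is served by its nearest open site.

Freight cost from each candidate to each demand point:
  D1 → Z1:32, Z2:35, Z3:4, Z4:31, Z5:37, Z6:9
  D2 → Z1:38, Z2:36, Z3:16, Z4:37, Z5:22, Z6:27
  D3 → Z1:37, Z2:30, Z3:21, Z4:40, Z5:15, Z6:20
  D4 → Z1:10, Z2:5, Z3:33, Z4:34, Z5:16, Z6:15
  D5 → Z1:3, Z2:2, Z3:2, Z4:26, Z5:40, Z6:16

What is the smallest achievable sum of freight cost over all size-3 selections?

Open {D1, D3, D5}.
  Z1→D5 3, Z2→D5 2, Z3→D5 2, Z4→D5 26, Z5→D3 15, Z6→D1 9  ⇒ total 57.
Compare {D1, D4, D5}: total 58.
Compare {D3, D4, D5}: total 63.
No size-3 selection does better; minimum is 57.

57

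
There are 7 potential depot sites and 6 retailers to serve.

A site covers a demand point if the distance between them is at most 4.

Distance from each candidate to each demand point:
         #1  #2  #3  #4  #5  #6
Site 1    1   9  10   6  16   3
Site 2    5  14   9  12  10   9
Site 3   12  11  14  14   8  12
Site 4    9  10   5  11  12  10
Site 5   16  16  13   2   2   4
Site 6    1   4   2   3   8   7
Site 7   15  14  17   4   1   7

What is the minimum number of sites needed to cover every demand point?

2

Coverage sets (demand points within 4 of each site):
  Site 1: {#1, #6}
  Site 2: {}
  Site 3: {}
  Site 4: {}
  Site 5: {#4, #5, #6}
  Site 6: {#1, #2, #3, #4}
  Site 7: {#4, #5}
No single site covers all 6 demand points.
But {Site 5, Site 6} covers everything, so the minimum is 2.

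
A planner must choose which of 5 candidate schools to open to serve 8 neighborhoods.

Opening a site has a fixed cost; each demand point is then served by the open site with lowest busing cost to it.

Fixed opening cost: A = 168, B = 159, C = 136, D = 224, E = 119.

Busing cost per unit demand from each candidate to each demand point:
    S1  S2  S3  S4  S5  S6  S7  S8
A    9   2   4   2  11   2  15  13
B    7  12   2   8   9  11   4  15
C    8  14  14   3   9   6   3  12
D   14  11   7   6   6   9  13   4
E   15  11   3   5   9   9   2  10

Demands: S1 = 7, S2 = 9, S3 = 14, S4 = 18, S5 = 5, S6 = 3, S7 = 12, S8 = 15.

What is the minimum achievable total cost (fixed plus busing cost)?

671

Open {A, E}: assign each demand point to its cheapest open site.
  S1→A 7×9=63, S2→A 9×2=18, S3→E 14×3=42, S4→A 18×2=36, S5→E 5×9=45, S6→A 3×2=6, S7→E 12×2=24, S8→E 15×10=150
  busing cost 384, fixed 287 → total 671.
Compare {E}: busing cost 582 + fixed 119 = 701.
Compare {A, C}: busing cost 433 + fixed 304 = 737.
Compare {C, E}: busing cost 488 + fixed 255 = 743.
All other subsets cost ≥ 701. Minimum total cost: 671.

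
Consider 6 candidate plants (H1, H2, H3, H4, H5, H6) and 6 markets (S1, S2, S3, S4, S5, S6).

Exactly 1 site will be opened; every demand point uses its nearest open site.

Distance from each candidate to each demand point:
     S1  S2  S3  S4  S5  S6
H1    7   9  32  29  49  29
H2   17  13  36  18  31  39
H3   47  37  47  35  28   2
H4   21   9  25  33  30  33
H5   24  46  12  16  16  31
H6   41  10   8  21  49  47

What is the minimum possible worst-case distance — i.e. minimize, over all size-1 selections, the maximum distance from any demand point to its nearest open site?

33

Open {H4}.
  Farthest demand point is S4 at distance 33 (to H4); all others are ≤ 33.
With {H2} the worst case is 39.
With {H5} the worst case is 46.
No size-1 selection achieves below 33.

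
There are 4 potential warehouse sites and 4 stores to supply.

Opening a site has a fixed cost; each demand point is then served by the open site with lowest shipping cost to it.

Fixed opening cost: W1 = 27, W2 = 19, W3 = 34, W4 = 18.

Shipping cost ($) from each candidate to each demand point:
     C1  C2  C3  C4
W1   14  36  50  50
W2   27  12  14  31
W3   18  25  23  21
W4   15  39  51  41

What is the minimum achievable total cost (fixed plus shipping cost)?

103

Open {W2}: assign each demand point to its cheapest open site.
  C1→W2 27, C2→W2 12, C3→W2 14, C4→W2 31
  shipping cost 84, fixed 19 → total 103.
Compare {W2, W4}: shipping cost 72 + fixed 37 = 109.
Compare {W1, W2}: shipping cost 71 + fixed 46 = 117.
Compare {W2, W3}: shipping cost 65 + fixed 53 = 118.
All other subsets cost ≥ 109. Minimum total cost: 103.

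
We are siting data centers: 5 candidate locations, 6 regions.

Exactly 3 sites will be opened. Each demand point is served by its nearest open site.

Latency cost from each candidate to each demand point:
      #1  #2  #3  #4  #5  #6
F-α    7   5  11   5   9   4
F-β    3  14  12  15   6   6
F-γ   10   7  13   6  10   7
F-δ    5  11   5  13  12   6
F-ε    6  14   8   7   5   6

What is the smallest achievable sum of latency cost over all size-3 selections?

Open {F-α, F-β, F-δ}.
  #1→F-β 3, #2→F-α 5, #3→F-δ 5, #4→F-α 5, #5→F-β 6, #6→F-α 4  ⇒ total 28.
Compare {F-α, F-δ, F-ε}: total 29.
Compare {F-α, F-β, F-ε}: total 30.
No size-3 selection does better; minimum is 28.

28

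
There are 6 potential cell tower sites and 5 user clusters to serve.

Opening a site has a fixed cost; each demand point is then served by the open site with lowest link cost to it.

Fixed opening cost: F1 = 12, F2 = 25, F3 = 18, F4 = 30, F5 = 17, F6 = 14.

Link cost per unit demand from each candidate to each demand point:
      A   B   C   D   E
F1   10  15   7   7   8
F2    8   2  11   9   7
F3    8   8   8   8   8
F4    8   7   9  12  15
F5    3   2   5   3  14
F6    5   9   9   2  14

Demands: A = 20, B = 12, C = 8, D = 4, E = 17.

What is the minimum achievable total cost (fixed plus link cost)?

297

Open {F2, F5}: assign each demand point to its cheapest open site.
  A→F5 20×3=60, B→F2 12×2=24, C→F5 8×5=40, D→F5 4×3=12, E→F2 17×7=119
  link cost 255, fixed 42 → total 297.
Compare {F1, F5}: link cost 272 + fixed 29 = 301.
Compare {F3, F5}: link cost 272 + fixed 35 = 307.
Compare {F2, F5, F6}: link cost 251 + fixed 56 = 307.
All other subsets cost ≥ 301. Minimum total cost: 297.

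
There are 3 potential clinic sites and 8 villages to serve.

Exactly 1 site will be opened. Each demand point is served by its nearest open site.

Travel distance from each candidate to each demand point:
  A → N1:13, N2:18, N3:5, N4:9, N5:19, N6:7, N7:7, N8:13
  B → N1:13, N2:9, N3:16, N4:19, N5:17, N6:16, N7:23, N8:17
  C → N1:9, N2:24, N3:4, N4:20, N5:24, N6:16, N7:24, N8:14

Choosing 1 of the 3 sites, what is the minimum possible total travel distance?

91

Open {A}.
  N1→A 13, N2→A 18, N3→A 5, N4→A 9, N5→A 19, N6→A 7, N7→A 7, N8→A 13  ⇒ total 91.
Compare {B}: total 130.
Compare {C}: total 135.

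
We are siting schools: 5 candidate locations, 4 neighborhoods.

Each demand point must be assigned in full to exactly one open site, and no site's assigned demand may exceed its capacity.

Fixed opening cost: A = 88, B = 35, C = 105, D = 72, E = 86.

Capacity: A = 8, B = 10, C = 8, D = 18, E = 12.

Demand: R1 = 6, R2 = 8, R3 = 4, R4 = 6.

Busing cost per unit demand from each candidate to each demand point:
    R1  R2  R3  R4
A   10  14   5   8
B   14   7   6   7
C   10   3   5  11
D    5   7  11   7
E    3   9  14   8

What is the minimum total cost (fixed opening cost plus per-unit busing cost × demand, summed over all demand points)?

Open {B, D}; cheapest assignment that respects the capacities:
  B (cap 10, load 10): R3, R4 — cost 4×6 + 6×7 = 66
  D (cap 18, load 14): R1, R2 — cost 6×5 + 8×7 = 86
  Shipping 152, fixed 107 → total 259.
  Any other capacity-feasible assignment to {B, D} ships for at least 152.
Compare {C, D}: its best feasible assignment gives total 317.
Compare {D, E}: its best feasible assignment gives total 318.
Every other set of open sites that can feasibly serve all demand totals ≥ 317 even under its best assignment. Minimum: 259.

259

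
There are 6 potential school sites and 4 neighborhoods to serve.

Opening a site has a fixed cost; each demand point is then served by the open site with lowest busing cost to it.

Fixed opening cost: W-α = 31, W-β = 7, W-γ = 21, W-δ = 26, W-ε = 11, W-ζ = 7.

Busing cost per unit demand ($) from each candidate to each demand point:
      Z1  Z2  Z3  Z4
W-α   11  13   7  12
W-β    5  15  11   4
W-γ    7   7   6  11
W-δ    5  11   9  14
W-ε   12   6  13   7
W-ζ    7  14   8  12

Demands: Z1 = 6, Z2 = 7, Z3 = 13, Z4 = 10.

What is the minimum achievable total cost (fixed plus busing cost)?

225

Open {W-β, W-γ}: assign each demand point to its cheapest open site.
  Z1→W-β 6×5=30, Z2→W-γ 7×7=49, Z3→W-γ 13×6=78, Z4→W-β 10×4=40
  busing cost 197, fixed 28 → total 225.
Compare {W-β, W-γ, W-ε}: busing cost 190 + fixed 39 = 229.
Compare {W-β, W-γ, W-ζ}: busing cost 197 + fixed 35 = 232.
Compare {W-β, W-γ, W-ε, W-ζ}: busing cost 190 + fixed 46 = 236.
All other subsets cost ≥ 229. Minimum total cost: 225.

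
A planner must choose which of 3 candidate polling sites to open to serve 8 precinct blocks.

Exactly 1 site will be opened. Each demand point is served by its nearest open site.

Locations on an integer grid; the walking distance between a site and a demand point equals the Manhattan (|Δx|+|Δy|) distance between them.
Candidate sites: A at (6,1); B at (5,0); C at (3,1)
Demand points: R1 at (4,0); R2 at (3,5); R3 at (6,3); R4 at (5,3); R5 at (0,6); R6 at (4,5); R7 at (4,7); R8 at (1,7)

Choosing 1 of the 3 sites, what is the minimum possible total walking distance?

43

Open {C}.
  R1→C 2, R2→C 4, R3→C 5, R4→C 4, R5→C 8, R6→C 5, R7→C 7, R8→C 8  ⇒ total 43.
Compare {A}: total 51.
Compare {B}: total 51.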